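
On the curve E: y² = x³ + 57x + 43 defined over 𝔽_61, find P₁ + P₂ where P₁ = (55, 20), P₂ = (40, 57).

(32, 29)

(55, 20) + (40, 57). λ = (57 - 20)/(40 - 55) ≡ 37/46 mod 61. 46⁻¹ ≡ 4 (mod 61), so λ ≡ 26.
  x = λ² - 55 - 40 = 676 - 95 ≡ 32; y = λ·(55 - 32) - 20 ≡ 29. → (32, 29)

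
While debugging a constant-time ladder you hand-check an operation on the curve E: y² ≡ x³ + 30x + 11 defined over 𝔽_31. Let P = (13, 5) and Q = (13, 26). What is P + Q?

The two points share x = 13 and their y-coordinates satisfy 5 + 26 ≡ 0 (mod 31), so they are inverses. Their sum is the point at infinity.

O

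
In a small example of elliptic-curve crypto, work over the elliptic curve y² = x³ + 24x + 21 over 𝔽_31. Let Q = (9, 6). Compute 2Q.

tangent at (9, 6): λ = (3·9² + 24)/(2·6) ≡ 19/12. 12⁻¹ ≡ 13 (mod 31), so λ ≡ 19·13 ≡ 30.
  x = λ² - 9 - 9 = 900 - 18 ≡ 14; y = λ·(9 - 14) - 6 ≡ 30. → (14, 30)

(14, 30)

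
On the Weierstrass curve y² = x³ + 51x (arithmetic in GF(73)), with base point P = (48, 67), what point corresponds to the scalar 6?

(12, 71)

Repeated addition: build up to 6P.
2P: tangent at (48, 67): λ = (3·48² + 51)/(2·67) ≡ 28/61. 61⁻¹ ≡ 6 (mod 73) since 61·6 = 366 ≡ 1, so λ ≡ 28·6 ≡ 22.
  x = λ² - 48 - 48 = 484 - 96 ≡ 23; y = λ·(48 - 23) - 67 ≡ 45. → (23, 45)
3P: (23, 45) + (48, 67). λ = (67 - 45)/(48 - 23) ≡ 22/25 mod 73. 25⁻¹ ≡ 38 (mod 73), so λ ≡ 33.
  x = λ² - 23 - 48 = 1089 - 71 ≡ 69; y = λ·(23 - 69) - 45 ≡ 43. → (69, 43)
4P: (69, 43) + (48, 67). λ = (67 - 43)/(48 - 69) ≡ 24/52 mod 73. 52⁻¹ ≡ 66 (mod 73) since 52·66 = 3432 ≡ 1, so λ ≡ 51.
  x = λ² - 69 - 48 = 2601 - 117 ≡ 2; y = λ·(69 - 2) - 43 ≡ 16. → (2, 16)
5P: (2, 16) + (48, 67). λ = (67 - 16)/(48 - 2) ≡ 51/46 mod 73. 46⁻¹ ≡ 27 (mod 73), so λ ≡ 63.
  x = λ² - 2 - 48 = 3969 - 50 ≡ 50; y = λ·(2 - 50) - 16 ≡ 26. → (50, 26)
6P: (50, 26) + (48, 67). λ = (67 - 26)/(48 - 50) ≡ 41/71 mod 73. 71⁻¹ ≡ 36 (mod 73) since 71·36 = 2556 ≡ 1, so λ ≡ 16.
  x = λ² - 50 - 48 = 256 - 98 ≡ 12; y = λ·(50 - 12) - 26 ≡ 71. → (12, 71)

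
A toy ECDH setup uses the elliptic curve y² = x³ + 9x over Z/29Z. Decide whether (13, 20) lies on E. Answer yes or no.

y² = 20² ≡ 23; x³ + 9x + 0 = 2314 ≡ 23 (mod 29). 23 = 23.

yes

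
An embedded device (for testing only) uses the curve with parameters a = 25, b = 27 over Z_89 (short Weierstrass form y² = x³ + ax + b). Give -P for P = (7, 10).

(7, 79)

-(7, 10) = (7, -10 mod 89) = (7, 79).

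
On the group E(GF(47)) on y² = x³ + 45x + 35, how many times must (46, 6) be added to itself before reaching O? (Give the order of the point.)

11

2P: tangent at (46, 6): λ = (3·46² + 45)/(2·6) ≡ 1/12. 12⁻¹ ≡ 4 (mod 47), so λ ≡ 1·4 ≡ 4.
  x = λ² - 46 - 46 = 16 - 92 ≡ 18; y = λ·(46 - 18) - 6 ≡ 12. → (18, 12)
3P: (18, 12) + (46, 6). λ = (6 - 12)/(46 - 18) ≡ 41/28 mod 47. 28⁻¹ ≡ 42 (mod 47), so λ ≡ 30.
  x = λ² - 18 - 46 = 900 - 64 ≡ 37; y = λ·(18 - 37) - 12 ≡ 29. → (37, 29)
4P: (37, 29) + (46, 6). λ = (6 - 29)/(46 - 37) ≡ 24/9 mod 47. 9⁻¹ ≡ 21 (mod 47), so λ ≡ 34.
  x = λ² - 37 - 46 = 1156 - 83 ≡ 39; y = λ·(37 - 39) - 29 ≡ 44. → (39, 44)
5P: (39, 44) + (46, 6). λ = (6 - 44)/(46 - 39) ≡ 9/7 mod 47. 7⁻¹ ≡ 27 (mod 47), so λ ≡ 8.
  x = λ² - 39 - 46 = 64 - 85 ≡ 26; y = λ·(39 - 26) - 44 ≡ 13. → (26, 13)
6P: (26, 13) + (46, 6). λ = (6 - 13)/(46 - 26) ≡ 40/20 mod 47. 20⁻¹ ≡ 40 (mod 47), so λ ≡ 2.
  x = λ² - 26 - 46 = 4 - 72 ≡ 26; y = λ·(26 - 26) - 13 ≡ 34. → (26, 34)
7P: (26, 34) + (46, 6). λ = (6 - 34)/(46 - 26) ≡ 19/20 mod 47. 20⁻¹ ≡ 40 (mod 47), so λ ≡ 8.
  x = λ² - 26 - 46 = 64 - 72 ≡ 39; y = λ·(26 - 39) - 34 ≡ 3. → (39, 3)
8P: (39, 3) + (46, 6). λ = (6 - 3)/(46 - 39) ≡ 3/7 mod 47. 7⁻¹ ≡ 27 (mod 47) since 7·27 = 189 ≡ 1, so λ ≡ 34.
  x = λ² - 39 - 46 = 1156 - 85 ≡ 37; y = λ·(39 - 37) - 3 ≡ 18. → (37, 18)
9P: (37, 18) + (46, 6). λ = (6 - 18)/(46 - 37) ≡ 35/9 mod 47. 9⁻¹ ≡ 21 (mod 47), so λ ≡ 30.
  x = λ² - 37 - 46 = 900 - 83 ≡ 18; y = λ·(37 - 18) - 18 ≡ 35. → (18, 35)
10P: (18, 35) + (46, 6). λ = (6 - 35)/(46 - 18) ≡ 18/28 mod 47. 28⁻¹ ≡ 42 (mod 47) since 28·42 = 1176 ≡ 1, so λ ≡ 4.
  x = λ² - 18 - 46 = 16 - 64 ≡ 46; y = λ·(18 - 46) - 35 ≡ 41. → (46, 41)
11P: (46, 41) + (46, 6): same x and y₁ ≡ -y₂, so the sum is O.
11P = O, so the order is 11.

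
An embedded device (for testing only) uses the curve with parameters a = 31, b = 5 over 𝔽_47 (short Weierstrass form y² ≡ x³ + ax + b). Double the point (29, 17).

(25, 7)

tangent at (29, 17): λ = (3·29² + 31)/(2·17) ≡ 16/34. 34⁻¹ ≡ 18 (mod 47), so λ ≡ 16·18 ≡ 6.
  x = λ² - 29 - 29 = 36 - 58 ≡ 25; y = λ·(29 - 25) - 17 ≡ 7. → (25, 7)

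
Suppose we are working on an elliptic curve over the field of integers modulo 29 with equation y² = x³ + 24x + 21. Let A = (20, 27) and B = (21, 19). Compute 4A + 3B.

First 4A:
Repeated addition: build up to 4A.
2A: tangent at (20, 27): λ = (3·20² + 24)/(2·27) ≡ 6/25. 25⁻¹ ≡ 7 (mod 29) since 25·7 = 175 ≡ 1, so λ ≡ 6·7 ≡ 13.
  x = λ² - 20 - 20 = 169 - 40 ≡ 13; y = λ·(20 - 13) - 27 ≡ 6. → (13, 6)
3A: (13, 6) + (20, 27). λ = (27 - 6)/(20 - 13) ≡ 21/7 mod 29. 7⁻¹ ≡ 25 (mod 29) since 7·25 = 175 ≡ 1, so λ ≡ 3.
  x = λ² - 13 - 20 = 9 - 33 ≡ 5; y = λ·(13 - 5) - 6 ≡ 18. → (5, 18)
4A: (5, 18) + (20, 27). λ = (27 - 18)/(20 - 5) ≡ 9/15 mod 29. 15⁻¹ ≡ 2 (mod 29) since 15·2 = 30 ≡ 1, so λ ≡ 18.
  x = λ² - 5 - 20 = 324 - 25 ≡ 9; y = λ·(5 - 9) - 18 ≡ 26. → (9, 26)
4A = (9, 26).
Next 3B:
Repeated addition: build up to 3B.
2B: tangent at (21, 19): λ = (3·21² + 24)/(2·19) ≡ 13/9. 9⁻¹ ≡ 13 (mod 29), so λ ≡ 13·13 ≡ 24.
  x = λ² - 21 - 21 = 576 - 42 ≡ 12; y = λ·(21 - 12) - 19 ≡ 23. → (12, 23)
3B: (12, 23) + (21, 19). λ = (19 - 23)/(21 - 12) ≡ 25/9 mod 29. 9⁻¹ ≡ 13 (mod 29) since 9·13 = 117 ≡ 1, so λ ≡ 6.
  x = λ² - 12 - 21 = 36 - 33 ≡ 3; y = λ·(12 - 3) - 23 ≡ 2. → (3, 2)
3B = (3, 2).
Finally 4A + 3B:
(9, 26) + (3, 2). λ = (2 - 26)/(3 - 9) ≡ 5/23 mod 29. 23⁻¹ ≡ 24 (mod 29) since 23·24 = 552 ≡ 1, so λ ≡ 4.
  x = λ² - 9 - 3 = 16 - 12 ≡ 4; y = λ·(9 - 4) - 26 ≡ 23. → (4, 23)

(4, 23)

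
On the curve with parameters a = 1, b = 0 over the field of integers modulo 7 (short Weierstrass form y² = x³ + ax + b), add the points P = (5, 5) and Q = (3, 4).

(5, 5) + (3, 4). λ = (4 - 5)/(3 - 5) ≡ 6/5 mod 7. 5⁻¹ ≡ 3 (mod 7) since 5·3 = 15 ≡ 1, so λ ≡ 4.
  x = λ² - 5 - 3 = 16 - 8 ≡ 1; y = λ·(5 - 1) - 5 ≡ 4. → (1, 4)

(1, 4)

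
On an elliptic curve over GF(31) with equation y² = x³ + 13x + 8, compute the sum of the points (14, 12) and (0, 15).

(21, 5)

(14, 12) + (0, 15). λ = (15 - 12)/(0 - 14) ≡ 3/17 mod 31. 17⁻¹ ≡ 11 (mod 31), so λ ≡ 2.
  x = λ² - 14 - 0 = 4 - 14 ≡ 21; y = λ·(14 - 21) - 12 ≡ 5. → (21, 5)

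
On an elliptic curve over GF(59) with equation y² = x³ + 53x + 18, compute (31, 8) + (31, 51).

O

The two points share x = 31 and their y-coordinates satisfy 8 + 51 ≡ 0 (mod 59), so they are inverses. Their sum is O.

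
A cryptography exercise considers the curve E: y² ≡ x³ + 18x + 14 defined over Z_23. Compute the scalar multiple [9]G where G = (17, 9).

Repeated addition: build up to 9G.
2G: tangent at (17, 9): λ = (3·17² + 18)/(2·9) ≡ 11/18. 18⁻¹ ≡ 9 (mod 23) since 18·9 = 162 ≡ 1, so λ ≡ 11·9 ≡ 7.
  x = λ² - 17 - 17 = 49 - 34 ≡ 15; y = λ·(17 - 15) - 9 ≡ 5. → (15, 5)
3G: (15, 5) + (17, 9). λ = (9 - 5)/(17 - 15) ≡ 4/2 mod 23. 2⁻¹ ≡ 12 (mod 23), so λ ≡ 2.
  x = λ² - 15 - 17 = 4 - 32 ≡ 18; y = λ·(15 - 18) - 5 ≡ 12. → (18, 12)
4G: (18, 12) + (17, 9). λ = (9 - 12)/(17 - 18) ≡ 20/22 mod 23. 22⁻¹ ≡ 22 (mod 23) since 22·22 = 484 ≡ 1, so λ ≡ 3.
  x = λ² - 18 - 17 = 9 - 35 ≡ 20; y = λ·(18 - 20) - 12 ≡ 5. → (20, 5)
5G: (20, 5) + (17, 9). λ = (9 - 5)/(17 - 20) ≡ 4/20 mod 23. 20⁻¹ ≡ 15 (mod 23), so λ ≡ 14.
  x = λ² - 20 - 17 = 196 - 37 ≡ 21; y = λ·(20 - 21) - 5 ≡ 4. → (21, 4)
6G: (21, 4) + (17, 9). λ = (9 - 4)/(17 - 21) ≡ 5/19 mod 23. 19⁻¹ ≡ 17 (mod 23) since 19·17 = 323 ≡ 1, so λ ≡ 16.
  x = λ² - 21 - 17 = 256 - 38 ≡ 11; y = λ·(21 - 11) - 4 ≡ 18. → (11, 18)
7G: (11, 18) + (17, 9). λ = (9 - 18)/(17 - 11) ≡ 14/6 mod 23. 6⁻¹ ≡ 4 (mod 23) since 6·4 = 24 ≡ 1, so λ ≡ 10.
  x = λ² - 11 - 17 = 100 - 28 ≡ 3; y = λ·(11 - 3) - 18 ≡ 16. → (3, 16)
8G: (3, 16) + (17, 9). λ = (9 - 16)/(17 - 3) ≡ 16/14 mod 23. 14⁻¹ ≡ 5 (mod 23), so λ ≡ 11.
  x = λ² - 3 - 17 = 121 - 20 ≡ 9; y = λ·(3 - 9) - 16 ≡ 10. → (9, 10)
9G: (9, 10) + (17, 9). λ = (9 - 10)/(17 - 9) ≡ 22/8 mod 23. 8⁻¹ ≡ 3 (mod 23), so λ ≡ 20.
  x = λ² - 9 - 17 = 400 - 26 ≡ 6; y = λ·(9 - 6) - 10 ≡ 4. → (6, 4)

(6, 4)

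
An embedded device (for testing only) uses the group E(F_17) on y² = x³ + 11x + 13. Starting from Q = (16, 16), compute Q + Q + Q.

Repeated addition: build up to 3Q.
2Q: tangent at (16, 16): λ = (3·16² + 11)/(2·16) ≡ 14/15. 15⁻¹ ≡ 8 (mod 17), so λ ≡ 14·8 ≡ 10.
  x = λ² - 16 - 16 = 100 - 32 ≡ 0; y = λ·(16 - 0) - 16 ≡ 8. → (0, 8)
3Q: (0, 8) + (16, 16). λ = (16 - 8)/(16 - 0) ≡ 8/16 mod 17. 16⁻¹ ≡ 16 (mod 17) since 16·16 = 256 ≡ 1, so λ ≡ 9.
  x = λ² - 0 - 16 = 81 - 16 ≡ 14; y = λ·(0 - 14) - 8 ≡ 2. → (14, 2)

(14, 2)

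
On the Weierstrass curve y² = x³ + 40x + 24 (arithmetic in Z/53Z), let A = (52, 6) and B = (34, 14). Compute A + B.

(52, 6) + (34, 14). λ = (14 - 6)/(34 - 52) ≡ 8/35 mod 53. 35⁻¹ ≡ 50 (mod 53), so λ ≡ 29.
  x = λ² - 52 - 34 = 841 - 86 ≡ 13; y = λ·(52 - 13) - 6 ≡ 12. → (13, 12)

(13, 12)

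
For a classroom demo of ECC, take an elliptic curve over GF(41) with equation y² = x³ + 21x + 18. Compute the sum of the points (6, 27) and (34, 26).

(34, 15)

(6, 27) + (34, 26). λ = (26 - 27)/(34 - 6) ≡ 40/28 mod 41. 28⁻¹ ≡ 22 (mod 41), so λ ≡ 19.
  x = λ² - 6 - 34 = 361 - 40 ≡ 34; y = λ·(6 - 34) - 27 ≡ 15. → (34, 15)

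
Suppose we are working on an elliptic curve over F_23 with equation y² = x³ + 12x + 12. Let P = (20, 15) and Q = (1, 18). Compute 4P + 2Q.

(20, 8)

First 4P:
Repeated addition: build up to 4P.
2P: tangent at (20, 15): λ = (3·20² + 12)/(2·15) ≡ 16/7. 7⁻¹ ≡ 10 (mod 23) since 7·10 = 70 ≡ 1, so λ ≡ 16·10 ≡ 22.
  x = λ² - 20 - 20 = 484 - 40 ≡ 7; y = λ·(20 - 7) - 15 ≡ 18. → (7, 18)
3P: (7, 18) + (20, 15). λ = (15 - 18)/(20 - 7) ≡ 20/13 mod 23. 13⁻¹ ≡ 16 (mod 23) since 13·16 = 208 ≡ 1, so λ ≡ 21.
  x = λ² - 7 - 20 = 441 - 27 ≡ 0; y = λ·(7 - 0) - 18 ≡ 14. → (0, 14)
4P: (0, 14) + (20, 15). λ = (15 - 14)/(20 - 0) ≡ 1/20 mod 23. 20⁻¹ ≡ 15 (mod 23), so λ ≡ 15.
  x = λ² - 0 - 20 = 225 - 20 ≡ 21; y = λ·(0 - 21) - 14 ≡ 16. → (21, 16)
4P = (21, 16).
Next 2Q:
Repeated addition: build up to 2Q.
2Q: tangent at (1, 18): λ = (3·1² + 12)/(2·18) ≡ 15/13. 13⁻¹ ≡ 16 (mod 23), so λ ≡ 15·16 ≡ 10.
  x = λ² - 1 - 1 = 100 - 2 ≡ 6; y = λ·(1 - 6) - 18 ≡ 1. → (6, 1)
2Q = (6, 1).
Finally 4P + 2Q:
(21, 16) + (6, 1). λ = (1 - 16)/(6 - 21) ≡ 8/8 mod 23. 8⁻¹ ≡ 3 (mod 23) since 8·3 = 24 ≡ 1, so λ ≡ 1.
  x = λ² - 21 - 6 = 1 - 27 ≡ 20; y = λ·(21 - 20) - 16 ≡ 8. → (20, 8)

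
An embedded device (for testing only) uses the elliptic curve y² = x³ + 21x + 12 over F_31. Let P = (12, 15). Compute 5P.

(12, 16)

Double-and-add on 5 = (101)₂. Start with P = (12, 15) for the leading 1-bit.
double: tangent at (12, 15): λ = (3·12² + 21)/(2·15) ≡ 19/30. 30⁻¹ ≡ 30 (mod 31), so λ ≡ 19·30 ≡ 12.
  x = λ² - 12 - 12 = 144 - 24 ≡ 27; y = λ·(12 - 27) - 15 ≡ 22. → (27, 22)
double: tangent at (27, 22): λ = (3·27² + 21)/(2·22) ≡ 7/13. 13⁻¹ ≡ 12 (mod 31), so λ ≡ 7·12 ≡ 22.
  x = λ² - 27 - 27 = 484 - 54 ≡ 27; y = λ·(27 - 27) - 22 ≡ 9. → (27, 9)
add P: (27, 9) + (12, 15). λ = (15 - 9)/(12 - 27) ≡ 6/16 mod 31. 16⁻¹ ≡ 2 (mod 31) since 16·2 = 32 ≡ 1, so λ ≡ 12.
  x = λ² - 27 - 12 = 144 - 39 ≡ 12; y = λ·(27 - 12) - 9 ≡ 16. → (12, 16)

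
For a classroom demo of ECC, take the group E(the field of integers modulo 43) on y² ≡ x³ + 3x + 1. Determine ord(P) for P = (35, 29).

2P: tangent at (35, 29): λ = (3·35² + 3)/(2·29) ≡ 23/15. 15⁻¹ ≡ 23 (mod 43), so λ ≡ 23·23 ≡ 13.
  x = λ² - 35 - 35 = 169 - 70 ≡ 13; y = λ·(35 - 13) - 29 ≡ 42. → (13, 42)
3P: (13, 42) + (35, 29). λ = (29 - 42)/(35 - 13) ≡ 30/22 mod 43. 22⁻¹ ≡ 2 (mod 43) since 22·2 = 44 ≡ 1, so λ ≡ 17.
  x = λ² - 13 - 35 = 289 - 48 ≡ 26; y = λ·(13 - 26) - 42 ≡ 38. → (26, 38)
4P: (26, 38) + (35, 29). λ = (29 - 38)/(35 - 26) ≡ 34/9 mod 43. 9⁻¹ ≡ 24 (mod 43), so λ ≡ 42.
  x = λ² - 26 - 35 = 1764 - 61 ≡ 26; y = λ·(26 - 26) - 38 ≡ 5. → (26, 5)
5P: (26, 5) + (35, 29). λ = (29 - 5)/(35 - 26) ≡ 24/9 mod 43. 9⁻¹ ≡ 24 (mod 43), so λ ≡ 17.
  x = λ² - 26 - 35 = 289 - 61 ≡ 13; y = λ·(26 - 13) - 5 ≡ 1. → (13, 1)
6P: (13, 1) + (35, 29). λ = (29 - 1)/(35 - 13) ≡ 28/22 mod 43. 22⁻¹ ≡ 2 (mod 43), so λ ≡ 13.
  x = λ² - 13 - 35 = 169 - 48 ≡ 35; y = λ·(13 - 35) - 1 ≡ 14. → (35, 14)
7P: (35, 14) + (35, 29): same x and y₁ ≡ -y₂, so the sum is O.
7P = O, so the order is 7.

7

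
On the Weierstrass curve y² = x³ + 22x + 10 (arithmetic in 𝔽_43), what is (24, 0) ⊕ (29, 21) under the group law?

(24, 0) + (29, 21). λ = (21 - 0)/(29 - 24) ≡ 21/5 mod 43. 5⁻¹ ≡ 26 (mod 43) since 5·26 = 130 ≡ 1, so λ ≡ 30.
  x = λ² - 24 - 29 = 900 - 53 ≡ 30; y = λ·(24 - 30) - 0 ≡ 35. → (30, 35)

(30, 35)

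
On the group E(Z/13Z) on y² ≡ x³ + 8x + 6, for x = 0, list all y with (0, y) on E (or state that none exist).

none

x³ + 8x + 6 = 6 ≡ 6 (mod 13).
6 is a non-residue mod 13; no y exists.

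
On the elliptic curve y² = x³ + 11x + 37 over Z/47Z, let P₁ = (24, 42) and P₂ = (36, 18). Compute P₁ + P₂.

(24, 42) + (36, 18). λ = (18 - 42)/(36 - 24) ≡ 23/12 mod 47. 12⁻¹ ≡ 4 (mod 47), so λ ≡ 45.
  x = λ² - 24 - 36 = 2025 - 60 ≡ 38; y = λ·(24 - 38) - 42 ≡ 33. → (38, 33)

(38, 33)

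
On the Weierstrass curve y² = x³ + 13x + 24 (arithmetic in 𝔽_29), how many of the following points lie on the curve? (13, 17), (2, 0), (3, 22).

1

(13, 17): 17² ≡ 28, rhs ≡ 12 → off.
(2, 0): 0² ≡ 0, rhs ≡ 0 → on.
(3, 22): 22² ≡ 20, rhs ≡ 3 → off.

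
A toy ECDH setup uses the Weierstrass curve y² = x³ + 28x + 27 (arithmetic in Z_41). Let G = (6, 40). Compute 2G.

(20, 10)

tangent at (6, 40): λ = (3·6² + 28)/(2·40) ≡ 13/39. 39⁻¹ ≡ 20 (mod 41), so λ ≡ 13·20 ≡ 14.
  x = λ² - 6 - 6 = 196 - 12 ≡ 20; y = λ·(6 - 20) - 40 ≡ 10. → (20, 10)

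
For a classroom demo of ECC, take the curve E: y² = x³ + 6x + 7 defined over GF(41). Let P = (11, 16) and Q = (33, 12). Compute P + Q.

(11, 16) + (33, 12). λ = (12 - 16)/(33 - 11) ≡ 37/22 mod 41. 22⁻¹ ≡ 28 (mod 41), so λ ≡ 11.
  x = λ² - 11 - 33 = 121 - 44 ≡ 36; y = λ·(11 - 36) - 16 ≡ 37. → (36, 37)

(36, 37)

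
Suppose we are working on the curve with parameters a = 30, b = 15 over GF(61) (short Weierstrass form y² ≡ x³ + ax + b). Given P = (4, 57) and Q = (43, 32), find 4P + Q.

(29, 52)

First 4P:
Double-and-add on 4 = (100)₂. Start with P = (4, 57) for the leading 1-bit.
double: tangent at (4, 57): λ = (3·4² + 30)/(2·57) ≡ 17/53. 53⁻¹ ≡ 38 (mod 61), so λ ≡ 17·38 ≡ 36.
  x = λ² - 4 - 4 = 1296 - 8 ≡ 7; y = λ·(4 - 7) - 57 ≡ 18. → (7, 18)
double: tangent at (7, 18): λ = (3·7² + 30)/(2·18) ≡ 55/36. 36⁻¹ ≡ 39 (mod 61), so λ ≡ 55·39 ≡ 10.
  x = λ² - 7 - 7 = 100 - 14 ≡ 25; y = λ·(7 - 25) - 18 ≡ 46. → (25, 46)
4P = (25, 46).
Finally 4P + Q:
(25, 46) + (43, 32). λ = (32 - 46)/(43 - 25) ≡ 47/18 mod 61. 18⁻¹ ≡ 17 (mod 61) since 18·17 = 306 ≡ 1, so λ ≡ 6.
  x = λ² - 25 - 43 = 36 - 68 ≡ 29; y = λ·(25 - 29) - 46 ≡ 52. → (29, 52)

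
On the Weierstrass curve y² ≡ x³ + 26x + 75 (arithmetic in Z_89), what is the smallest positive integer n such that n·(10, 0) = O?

2P: (10, 0) + (10, 0): same x and y₁ ≡ -y₂, so the sum is O.
2P = O, so the order is 2.

2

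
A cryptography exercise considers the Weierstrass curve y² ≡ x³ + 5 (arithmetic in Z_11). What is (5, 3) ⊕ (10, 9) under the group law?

(8, 0)

(5, 3) + (10, 9). λ = (9 - 3)/(10 - 5) ≡ 6/5 mod 11. 5⁻¹ ≡ 9 (mod 11), so λ ≡ 10.
  x = λ² - 5 - 10 = 100 - 15 ≡ 8; y = λ·(5 - 8) - 3 ≡ 0. → (8, 0)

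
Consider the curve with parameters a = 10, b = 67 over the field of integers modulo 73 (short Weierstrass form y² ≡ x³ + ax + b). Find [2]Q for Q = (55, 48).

(60, 21)

tangent at (55, 48): λ = (3·55² + 10)/(2·48) ≡ 33/23. 23⁻¹ ≡ 54 (mod 73), so λ ≡ 33·54 ≡ 30.
  x = λ² - 55 - 55 = 900 - 110 ≡ 60; y = λ·(55 - 60) - 48 ≡ 21. → (60, 21)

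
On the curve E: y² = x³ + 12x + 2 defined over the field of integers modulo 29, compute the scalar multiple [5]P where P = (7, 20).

Repeated addition: build up to 5P.
2P: tangent at (7, 20): λ = (3·7² + 12)/(2·20) ≡ 14/11. 11⁻¹ ≡ 8 (mod 29) since 11·8 = 88 ≡ 1, so λ ≡ 14·8 ≡ 25.
  x = λ² - 7 - 7 = 625 - 14 ≡ 2; y = λ·(7 - 2) - 20 ≡ 18. → (2, 18)
3P: (2, 18) + (7, 20). λ = (20 - 18)/(7 - 2) ≡ 2/5 mod 29. 5⁻¹ ≡ 6 (mod 29), so λ ≡ 12.
  x = λ² - 2 - 7 = 144 - 9 ≡ 19; y = λ·(2 - 19) - 18 ≡ 10. → (19, 10)
4P: (19, 10) + (7, 20). λ = (20 - 10)/(7 - 19) ≡ 10/17 mod 29. 17⁻¹ ≡ 12 (mod 29), so λ ≡ 4.
  x = λ² - 19 - 7 = 16 - 26 ≡ 19; y = λ·(19 - 19) - 10 ≡ 19. → (19, 19)
5P: (19, 19) + (7, 20). λ = (20 - 19)/(7 - 19) ≡ 1/17 mod 29. 17⁻¹ ≡ 12 (mod 29), so λ ≡ 12.
  x = λ² - 19 - 7 = 144 - 26 ≡ 2; y = λ·(19 - 2) - 19 ≡ 11. → (2, 11)

(2, 11)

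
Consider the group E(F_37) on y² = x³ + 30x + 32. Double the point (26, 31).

tangent at (26, 31): λ = (3·26² + 30)/(2·31) ≡ 23/25. 25⁻¹ ≡ 3 (mod 37), so λ ≡ 23·3 ≡ 32.
  x = λ² - 26 - 26 = 1024 - 52 ≡ 10; y = λ·(26 - 10) - 31 ≡ 0. → (10, 0)

(10, 0)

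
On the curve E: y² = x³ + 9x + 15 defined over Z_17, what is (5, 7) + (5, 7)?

tangent at (5, 7): λ = (3·5² + 9)/(2·7) ≡ 16/14. 14⁻¹ ≡ 11 (mod 17), so λ ≡ 16·11 ≡ 6.
  x = λ² - 5 - 5 = 36 - 10 ≡ 9; y = λ·(5 - 9) - 7 ≡ 3. → (9, 3)

(9, 3)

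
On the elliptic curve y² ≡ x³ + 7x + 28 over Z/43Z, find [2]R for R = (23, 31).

tangent at (23, 31): λ = (3·23² + 7)/(2·31) ≡ 3/19. 19⁻¹ ≡ 34 (mod 43) since 19·34 = 646 ≡ 1, so λ ≡ 3·34 ≡ 16.
  x = λ² - 23 - 23 = 256 - 46 ≡ 38; y = λ·(23 - 38) - 31 ≡ 30. → (38, 30)

(38, 30)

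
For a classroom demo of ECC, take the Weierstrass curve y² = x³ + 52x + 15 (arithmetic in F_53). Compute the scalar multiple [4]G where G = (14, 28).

(8, 25)

Double-and-add on 4 = (100)₂. Start with G = (14, 28) for the leading 1-bit.
double: tangent at (14, 28): λ = (3·14² + 52)/(2·28) ≡ 4/3. 3⁻¹ ≡ 18 (mod 53), so λ ≡ 4·18 ≡ 19.
  x = λ² - 14 - 14 = 361 - 28 ≡ 15; y = λ·(14 - 15) - 28 ≡ 6. → (15, 6)
double: tangent at (15, 6): λ = (3·15² + 52)/(2·6) ≡ 38/12. 12⁻¹ ≡ 31 (mod 53), so λ ≡ 38·31 ≡ 12.
  x = λ² - 15 - 15 = 144 - 30 ≡ 8; y = λ·(15 - 8) - 6 ≡ 25. → (8, 25)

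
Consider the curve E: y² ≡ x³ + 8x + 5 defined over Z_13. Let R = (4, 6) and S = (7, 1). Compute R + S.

(4, 6) + (7, 1). λ = (1 - 6)/(7 - 4) ≡ 8/3 mod 13. 3⁻¹ ≡ 9 (mod 13), so λ ≡ 7.
  x = λ² - 4 - 7 = 49 - 11 ≡ 12; y = λ·(4 - 12) - 6 ≡ 3. → (12, 3)

(12, 3)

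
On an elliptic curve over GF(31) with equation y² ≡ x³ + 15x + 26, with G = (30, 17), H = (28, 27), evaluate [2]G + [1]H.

(5, 28)

First 2G:
Repeated addition: build up to 2G.
2G: tangent at (30, 17): λ = (3·30² + 15)/(2·17) ≡ 18/3. 3⁻¹ ≡ 21 (mod 31), so λ ≡ 18·21 ≡ 6.
  x = λ² - 30 - 30 = 36 - 60 ≡ 7; y = λ·(30 - 7) - 17 ≡ 28. → (7, 28)
2G = (7, 28).
Finally 2G + H:
(7, 28) + (28, 27). λ = (27 - 28)/(28 - 7) ≡ 30/21 mod 31. 21⁻¹ ≡ 3 (mod 31), so λ ≡ 28.
  x = λ² - 7 - 28 = 784 - 35 ≡ 5; y = λ·(7 - 5) - 28 ≡ 28. → (5, 28)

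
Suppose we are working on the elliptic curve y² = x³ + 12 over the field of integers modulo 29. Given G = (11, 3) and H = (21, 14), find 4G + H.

(11, 26)

First 4G:
Repeated addition: build up to 4G.
2G: tangent at (11, 3): λ = (3·11² + 0)/(2·3) ≡ 15/6. 6⁻¹ ≡ 5 (mod 29), so λ ≡ 15·5 ≡ 17.
  x = λ² - 11 - 11 = 289 - 22 ≡ 6; y = λ·(11 - 6) - 3 ≡ 24. → (6, 24)
3G: (6, 24) + (11, 3). λ = (3 - 24)/(11 - 6) ≡ 8/5 mod 29. 5⁻¹ ≡ 6 (mod 29) since 5·6 = 30 ≡ 1, so λ ≡ 19.
  x = λ² - 6 - 11 = 361 - 17 ≡ 25; y = λ·(6 - 25) - 24 ≡ 21. → (25, 21)
4G: (25, 21) + (11, 3). λ = (3 - 21)/(11 - 25) ≡ 11/15 mod 29. 15⁻¹ ≡ 2 (mod 29) since 15·2 = 30 ≡ 1, so λ ≡ 22.
  x = λ² - 25 - 11 = 484 - 36 ≡ 13; y = λ·(25 - 13) - 21 ≡ 11. → (13, 11)
4G = (13, 11).
Finally 4G + H:
(13, 11) + (21, 14). λ = (14 - 11)/(21 - 13) ≡ 3/8 mod 29. 8⁻¹ ≡ 11 (mod 29), so λ ≡ 4.
  x = λ² - 13 - 21 = 16 - 34 ≡ 11; y = λ·(13 - 11) - 11 ≡ 26. → (11, 26)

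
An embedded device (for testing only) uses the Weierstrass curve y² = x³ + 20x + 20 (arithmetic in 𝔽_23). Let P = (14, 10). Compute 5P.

Repeated addition: build up to 5P.
2P: tangent at (14, 10): λ = (3·14² + 20)/(2·10) ≡ 10/20. 20⁻¹ ≡ 15 (mod 23) since 20·15 = 300 ≡ 1, so λ ≡ 10·15 ≡ 12.
  x = λ² - 14 - 14 = 144 - 28 ≡ 1; y = λ·(14 - 1) - 10 ≡ 8. → (1, 8)
3P: (1, 8) + (14, 10). λ = (10 - 8)/(14 - 1) ≡ 2/13 mod 23. 13⁻¹ ≡ 16 (mod 23) since 13·16 = 208 ≡ 1, so λ ≡ 9.
  x = λ² - 1 - 14 = 81 - 15 ≡ 20; y = λ·(1 - 20) - 8 ≡ 5. → (20, 5)
4P: (20, 5) + (14, 10). λ = (10 - 5)/(14 - 20) ≡ 5/17 mod 23. 17⁻¹ ≡ 19 (mod 23) since 17·19 = 323 ≡ 1, so λ ≡ 3.
  x = λ² - 20 - 14 = 9 - 34 ≡ 21; y = λ·(20 - 21) - 5 ≡ 15. → (21, 15)
5P: (21, 15) + (14, 10). λ = (10 - 15)/(14 - 21) ≡ 18/16 mod 23. 16⁻¹ ≡ 13 (mod 23), so λ ≡ 4.
  x = λ² - 21 - 14 = 16 - 35 ≡ 4; y = λ·(21 - 4) - 15 ≡ 7. → (4, 7)

(4, 7)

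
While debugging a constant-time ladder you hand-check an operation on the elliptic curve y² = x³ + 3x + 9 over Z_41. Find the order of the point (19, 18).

2P: tangent at (19, 18): λ = (3·19² + 3)/(2·18) ≡ 20/36. 36⁻¹ ≡ 8 (mod 41) since 36·8 = 288 ≡ 1, so λ ≡ 20·8 ≡ 37.
  x = λ² - 19 - 19 = 1369 - 38 ≡ 19; y = λ·(19 - 19) - 18 ≡ 23. → (19, 23)
3P: (19, 23) + (19, 18): same x and y₁ ≡ -y₂, so the sum is the point at infinity.
3P = the point at infinity, so the order is 3.

3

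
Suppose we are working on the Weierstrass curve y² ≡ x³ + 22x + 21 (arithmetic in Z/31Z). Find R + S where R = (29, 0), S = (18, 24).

(9, 24)

(29, 0) + (18, 24). λ = (24 - 0)/(18 - 29) ≡ 24/20 mod 31. 20⁻¹ ≡ 14 (mod 31) since 20·14 = 280 ≡ 1, so λ ≡ 26.
  x = λ² - 29 - 18 = 676 - 47 ≡ 9; y = λ·(29 - 9) - 0 ≡ 24. → (9, 24)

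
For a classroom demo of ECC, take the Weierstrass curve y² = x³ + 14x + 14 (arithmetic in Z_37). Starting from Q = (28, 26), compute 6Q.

Repeated addition: build up to 6Q.
2Q: tangent at (28, 26): λ = (3·28² + 14)/(2·26) ≡ 35/15. 15⁻¹ ≡ 5 (mod 37), so λ ≡ 35·5 ≡ 27.
  x = λ² - 28 - 28 = 729 - 56 ≡ 7; y = λ·(28 - 7) - 26 ≡ 23. → (7, 23)
3Q: (7, 23) + (28, 26). λ = (26 - 23)/(28 - 7) ≡ 3/21 mod 37. 21⁻¹ ≡ 30 (mod 37), so λ ≡ 16.
  x = λ² - 7 - 28 = 256 - 35 ≡ 36; y = λ·(7 - 36) - 23 ≡ 31. → (36, 31)
4Q: (36, 31) + (28, 26). λ = (26 - 31)/(28 - 36) ≡ 32/29 mod 37. 29⁻¹ ≡ 23 (mod 37), so λ ≡ 33.
  x = λ² - 36 - 28 = 1089 - 64 ≡ 26; y = λ·(36 - 26) - 31 ≡ 3. → (26, 3)
5Q: (26, 3) + (28, 26). λ = (26 - 3)/(28 - 26) ≡ 23/2 mod 37. 2⁻¹ ≡ 19 (mod 37), so λ ≡ 30.
  x = λ² - 26 - 28 = 900 - 54 ≡ 32; y = λ·(26 - 32) - 3 ≡ 2. → (32, 2)
6Q: (32, 2) + (28, 26). λ = (26 - 2)/(28 - 32) ≡ 24/33 mod 37. 33⁻¹ ≡ 9 (mod 37) since 33·9 = 297 ≡ 1, so λ ≡ 31.
  x = λ² - 32 - 28 = 961 - 60 ≡ 13; y = λ·(32 - 13) - 2 ≡ 32. → (13, 32)

(13, 32)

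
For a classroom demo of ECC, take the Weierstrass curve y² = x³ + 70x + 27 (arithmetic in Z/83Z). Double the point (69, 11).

tangent at (69, 11): λ = (3·69² + 70)/(2·11) ≡ 77/22. 22⁻¹ ≡ 34 (mod 83), so λ ≡ 77·34 ≡ 45.
  x = λ² - 69 - 69 = 2025 - 138 ≡ 61; y = λ·(69 - 61) - 11 ≡ 17. → (61, 17)

(61, 17)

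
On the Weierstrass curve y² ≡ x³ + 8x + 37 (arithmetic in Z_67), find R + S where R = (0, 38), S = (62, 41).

(0, 38) + (62, 41). λ = (41 - 38)/(62 - 0) ≡ 3/62 mod 67. 62⁻¹ ≡ 40 (mod 67) since 62·40 = 2480 ≡ 1, so λ ≡ 53.
  x = λ² - 0 - 62 = 2809 - 62 ≡ 0; y = λ·(0 - 0) - 38 ≡ 29. → (0, 29)

(0, 29)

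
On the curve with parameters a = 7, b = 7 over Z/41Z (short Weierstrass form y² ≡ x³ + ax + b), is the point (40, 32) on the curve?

y² = 32² ≡ 40; x³ + 7x + 7 = 64287 ≡ 40 (mod 41). 40 = 40.

yes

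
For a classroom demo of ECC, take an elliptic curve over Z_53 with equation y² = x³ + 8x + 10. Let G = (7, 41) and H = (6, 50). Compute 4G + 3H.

(36, 46)

First 4G:
Double-and-add on 4 = (100)₂. Start with G = (7, 41) for the leading 1-bit.
double: tangent at (7, 41): λ = (3·7² + 8)/(2·41) ≡ 49/29. 29⁻¹ ≡ 11 (mod 53), so λ ≡ 49·11 ≡ 9.
  x = λ² - 7 - 7 = 81 - 14 ≡ 14; y = λ·(7 - 14) - 41 ≡ 2. → (14, 2)
double: tangent at (14, 2): λ = (3·14² + 8)/(2·2) ≡ 13/4. 4⁻¹ ≡ 40 (mod 53), so λ ≡ 13·40 ≡ 43.
  x = λ² - 14 - 14 = 1849 - 28 ≡ 19; y = λ·(14 - 19) - 2 ≡ 48. → (19, 48)
4G = (19, 48).
Next 3H:
Repeated addition: build up to 3H.
2H: tangent at (6, 50): λ = (3·6² + 8)/(2·50) ≡ 10/47. 47⁻¹ ≡ 44 (mod 53) since 47·44 = 2068 ≡ 1, so λ ≡ 10·44 ≡ 16.
  x = λ² - 6 - 6 = 256 - 12 ≡ 32; y = λ·(6 - 32) - 50 ≡ 11. → (32, 11)
3H: (32, 11) + (6, 50). λ = (50 - 11)/(6 - 32) ≡ 39/27 mod 53. 27⁻¹ ≡ 2 (mod 53) since 27·2 = 54 ≡ 1, so λ ≡ 25.
  x = λ² - 32 - 6 = 625 - 38 ≡ 4; y = λ·(32 - 4) - 11 ≡ 0. → (4, 0)
3H = (4, 0).
Finally 4G + 3H:
(19, 48) + (4, 0). λ = (0 - 48)/(4 - 19) ≡ 5/38 mod 53. 38⁻¹ ≡ 7 (mod 53), so λ ≡ 35.
  x = λ² - 19 - 4 = 1225 - 23 ≡ 36; y = λ·(19 - 36) - 48 ≡ 46. → (36, 46)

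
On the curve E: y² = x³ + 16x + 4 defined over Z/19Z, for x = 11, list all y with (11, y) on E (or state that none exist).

x³ + 16x + 4 = 1511 ≡ 10 (mod 19).
10 is a non-residue mod 19; no y exists.

none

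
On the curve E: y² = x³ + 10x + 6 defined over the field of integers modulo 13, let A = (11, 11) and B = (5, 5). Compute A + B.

(11, 11) + (5, 5). λ = (5 - 11)/(5 - 11) ≡ 7/7 mod 13. 7⁻¹ ≡ 2 (mod 13), so λ ≡ 1.
  x = λ² - 11 - 5 = 1 - 16 ≡ 11; y = λ·(11 - 11) - 11 ≡ 2. → (11, 2)

(11, 2)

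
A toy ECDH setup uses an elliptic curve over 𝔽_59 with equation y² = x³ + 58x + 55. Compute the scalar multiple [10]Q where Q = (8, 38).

Repeated addition: build up to 10Q.
2Q: tangent at (8, 38): λ = (3·8² + 58)/(2·38) ≡ 14/17. 17⁻¹ ≡ 7 (mod 59), so λ ≡ 14·7 ≡ 39.
  x = λ² - 8 - 8 = 1521 - 16 ≡ 30; y = λ·(8 - 30) - 38 ≡ 48. → (30, 48)
3Q: (30, 48) + (8, 38). λ = (38 - 48)/(8 - 30) ≡ 49/37 mod 59. 37⁻¹ ≡ 8 (mod 59), so λ ≡ 38.
  x = λ² - 30 - 8 = 1444 - 38 ≡ 49; y = λ·(30 - 49) - 48 ≡ 56. → (49, 56)
4Q: (49, 56) + (8, 38). λ = (38 - 56)/(8 - 49) ≡ 41/18 mod 59. 18⁻¹ ≡ 23 (mod 59) since 18·23 = 414 ≡ 1, so λ ≡ 58.
  x = λ² - 49 - 8 = 3364 - 57 ≡ 3; y = λ·(49 - 3) - 56 ≡ 16. → (3, 16)
5Q: (3, 16) + (8, 38). λ = (38 - 16)/(8 - 3) ≡ 22/5 mod 59. 5⁻¹ ≡ 12 (mod 59) since 5·12 = 60 ≡ 1, so λ ≡ 28.
  x = λ² - 3 - 8 = 784 - 11 ≡ 6; y = λ·(3 - 6) - 16 ≡ 18. → (6, 18)
6Q: (6, 18) + (8, 38). λ = (38 - 18)/(8 - 6) ≡ 20/2 mod 59. 2⁻¹ ≡ 30 (mod 59), so λ ≡ 10.
  x = λ² - 6 - 8 = 100 - 14 ≡ 27; y = λ·(6 - 27) - 18 ≡ 8. → (27, 8)
7Q: (27, 8) + (8, 38). λ = (38 - 8)/(8 - 27) ≡ 30/40 mod 59. 40⁻¹ ≡ 31 (mod 59) since 40·31 = 1240 ≡ 1, so λ ≡ 45.
  x = λ² - 27 - 8 = 2025 - 35 ≡ 43; y = λ·(27 - 43) - 8 ≡ 39. → (43, 39)
8Q: (43, 39) + (8, 38). λ = (38 - 39)/(8 - 43) ≡ 58/24 mod 59. 24⁻¹ ≡ 32 (mod 59), so λ ≡ 27.
  x = λ² - 43 - 8 = 729 - 51 ≡ 29; y = λ·(43 - 29) - 39 ≡ 44. → (29, 44)
9Q: (29, 44) + (8, 38). λ = (38 - 44)/(8 - 29) ≡ 53/38 mod 59. 38⁻¹ ≡ 14 (mod 59), so λ ≡ 34.
  x = λ² - 29 - 8 = 1156 - 37 ≡ 57; y = λ·(29 - 57) - 44 ≡ 7. → (57, 7)
10Q: (57, 7) + (8, 38). λ = (38 - 7)/(8 - 57) ≡ 31/10 mod 59. 10⁻¹ ≡ 6 (mod 59), so λ ≡ 9.
  x = λ² - 57 - 8 = 81 - 65 ≡ 16; y = λ·(57 - 16) - 7 ≡ 8. → (16, 8)

(16, 8)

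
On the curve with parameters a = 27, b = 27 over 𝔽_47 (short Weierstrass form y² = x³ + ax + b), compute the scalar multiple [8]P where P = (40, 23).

(32, 30)

Double-and-add on 8 = (1000)₂. Start with P = (40, 23) for the leading 1-bit.
double: tangent at (40, 23): λ = (3·40² + 27)/(2·23) ≡ 33/46. 46⁻¹ ≡ 46 (mod 47), so λ ≡ 33·46 ≡ 14.
  x = λ² - 40 - 40 = 196 - 80 ≡ 22; y = λ·(40 - 22) - 23 ≡ 41. → (22, 41)
double: tangent at (22, 41): λ = (3·22² + 27)/(2·41) ≡ 22/35. 35⁻¹ ≡ 43 (mod 47) since 35·43 = 1505 ≡ 1, so λ ≡ 22·43 ≡ 6.
  x = λ² - 22 - 22 = 36 - 44 ≡ 39; y = λ·(22 - 39) - 41 ≡ 45. → (39, 45)
double: tangent at (39, 45): λ = (3·39² + 27)/(2·45) ≡ 31/43. 43⁻¹ ≡ 35 (mod 47), so λ ≡ 31·35 ≡ 4.
  x = λ² - 39 - 39 = 16 - 78 ≡ 32; y = λ·(39 - 32) - 45 ≡ 30. → (32, 30)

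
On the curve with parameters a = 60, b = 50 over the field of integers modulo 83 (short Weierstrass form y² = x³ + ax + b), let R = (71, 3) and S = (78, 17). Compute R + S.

(21, 14)

(71, 3) + (78, 17). λ = (17 - 3)/(78 - 71) ≡ 14/7 mod 83. 7⁻¹ ≡ 12 (mod 83), so λ ≡ 2.
  x = λ² - 71 - 78 = 4 - 149 ≡ 21; y = λ·(71 - 21) - 3 ≡ 14. → (21, 14)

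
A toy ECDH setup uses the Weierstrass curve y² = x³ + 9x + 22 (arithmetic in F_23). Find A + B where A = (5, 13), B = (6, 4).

(5, 13) + (6, 4). λ = (4 - 13)/(6 - 5) ≡ 14/1 mod 23. 1⁻¹ ≡ 1 (mod 23) since 1·1 = 1 ≡ 1, so λ ≡ 14.
  x = λ² - 5 - 6 = 196 - 11 ≡ 1; y = λ·(5 - 1) - 13 ≡ 20. → (1, 20)

(1, 20)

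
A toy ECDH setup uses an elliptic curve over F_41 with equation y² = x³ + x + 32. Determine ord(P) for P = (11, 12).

3

2P: tangent at (11, 12): λ = (3·11² + 1)/(2·12) ≡ 36/24. 24⁻¹ ≡ 12 (mod 41), so λ ≡ 36·12 ≡ 22.
  x = λ² - 11 - 11 = 484 - 22 ≡ 11; y = λ·(11 - 11) - 12 ≡ 29. → (11, 29)
3P: (11, 29) + (11, 12): same x and y₁ ≡ -y₂, so the sum is O.
3P = O, so the order is 3.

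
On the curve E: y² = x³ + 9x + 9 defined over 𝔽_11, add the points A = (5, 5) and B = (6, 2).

(9, 7)

(5, 5) + (6, 2). λ = (2 - 5)/(6 - 5) ≡ 8/1 mod 11. 1⁻¹ ≡ 1 (mod 11) since 1·1 = 1 ≡ 1, so λ ≡ 8.
  x = λ² - 5 - 6 = 64 - 11 ≡ 9; y = λ·(5 - 9) - 5 ≡ 7. → (9, 7)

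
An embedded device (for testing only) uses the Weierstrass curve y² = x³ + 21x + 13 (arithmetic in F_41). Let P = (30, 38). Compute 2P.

tangent at (30, 38): λ = (3·30² + 21)/(2·38) ≡ 15/35. 35⁻¹ ≡ 34 (mod 41), so λ ≡ 15·34 ≡ 18.
  x = λ² - 30 - 30 = 324 - 60 ≡ 18; y = λ·(30 - 18) - 38 ≡ 14. → (18, 14)

(18, 14)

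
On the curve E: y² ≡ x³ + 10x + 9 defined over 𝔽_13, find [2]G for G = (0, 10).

tangent at (0, 10): λ = (3·0² + 10)/(2·10) ≡ 10/7. 7⁻¹ ≡ 2 (mod 13) since 7·2 = 14 ≡ 1, so λ ≡ 10·2 ≡ 7.
  x = λ² - 0 - 0 = 49 - 0 ≡ 10; y = λ·(0 - 10) - 10 ≡ 11. → (10, 11)

(10, 11)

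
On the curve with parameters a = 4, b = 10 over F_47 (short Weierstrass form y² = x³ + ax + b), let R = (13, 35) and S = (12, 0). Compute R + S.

(25, 15)

(13, 35) + (12, 0). λ = (0 - 35)/(12 - 13) ≡ 12/46 mod 47. 46⁻¹ ≡ 46 (mod 47) since 46·46 = 2116 ≡ 1, so λ ≡ 35.
  x = λ² - 13 - 12 = 1225 - 25 ≡ 25; y = λ·(13 - 25) - 35 ≡ 15. → (25, 15)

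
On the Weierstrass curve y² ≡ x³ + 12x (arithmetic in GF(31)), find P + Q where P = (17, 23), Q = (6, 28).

(10, 2)

(17, 23) + (6, 28). λ = (28 - 23)/(6 - 17) ≡ 5/20 mod 31. 20⁻¹ ≡ 14 (mod 31) since 20·14 = 280 ≡ 1, so λ ≡ 8.
  x = λ² - 17 - 6 = 64 - 23 ≡ 10; y = λ·(17 - 10) - 23 ≡ 2. → (10, 2)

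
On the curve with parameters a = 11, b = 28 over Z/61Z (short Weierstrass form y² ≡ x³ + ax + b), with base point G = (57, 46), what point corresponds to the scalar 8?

Repeated addition: build up to 8G.
2G: tangent at (57, 46): λ = (3·57² + 11)/(2·46) ≡ 59/31. 31⁻¹ ≡ 2 (mod 61), so λ ≡ 59·2 ≡ 57.
  x = λ² - 57 - 57 = 3249 - 114 ≡ 24; y = λ·(57 - 24) - 46 ≡ 5. → (24, 5)
3G: (24, 5) + (57, 46). λ = (46 - 5)/(57 - 24) ≡ 41/33 mod 61. 33⁻¹ ≡ 37 (mod 61), so λ ≡ 53.
  x = λ² - 24 - 57 = 2809 - 81 ≡ 44; y = λ·(24 - 44) - 5 ≡ 33. → (44, 33)
4G: (44, 33) + (57, 46). λ = (46 - 33)/(57 - 44) ≡ 13/13 mod 61. 13⁻¹ ≡ 47 (mod 61) since 13·47 = 611 ≡ 1, so λ ≡ 1.
  x = λ² - 44 - 57 = 1 - 101 ≡ 22; y = λ·(44 - 22) - 33 ≡ 50. → (22, 50)
5G: (22, 50) + (57, 46). λ = (46 - 50)/(57 - 22) ≡ 57/35 mod 61. 35⁻¹ ≡ 7 (mod 61), so λ ≡ 33.
  x = λ² - 22 - 57 = 1089 - 79 ≡ 34; y = λ·(22 - 34) - 50 ≡ 42. → (34, 42)
6G: (34, 42) + (57, 46). λ = (46 - 42)/(57 - 34) ≡ 4/23 mod 61. 23⁻¹ ≡ 8 (mod 61), so λ ≡ 32.
  x = λ² - 34 - 57 = 1024 - 91 ≡ 18; y = λ·(34 - 18) - 42 ≡ 43. → (18, 43)
7G: (18, 43) + (57, 46). λ = (46 - 43)/(57 - 18) ≡ 3/39 mod 61. 39⁻¹ ≡ 36 (mod 61), so λ ≡ 47.
  x = λ² - 18 - 57 = 2209 - 75 ≡ 60; y = λ·(18 - 60) - 43 ≡ 57. → (60, 57)
8G: (60, 57) + (57, 46). λ = (46 - 57)/(57 - 60) ≡ 50/58 mod 61. 58⁻¹ ≡ 20 (mod 61) since 58·20 = 1160 ≡ 1, so λ ≡ 24.
  x = λ² - 60 - 57 = 576 - 117 ≡ 32; y = λ·(60 - 32) - 57 ≡ 5. → (32, 5)

(32, 5)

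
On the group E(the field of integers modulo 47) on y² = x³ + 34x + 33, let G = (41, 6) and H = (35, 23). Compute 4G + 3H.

(8, 21)

First 4G:
Repeated addition: build up to 4G.
2G: tangent at (41, 6): λ = (3·41² + 34)/(2·6) ≡ 1/12. 12⁻¹ ≡ 4 (mod 47), so λ ≡ 1·4 ≡ 4.
  x = λ² - 41 - 41 = 16 - 82 ≡ 28; y = λ·(41 - 28) - 6 ≡ 46. → (28, 46)
3G: (28, 46) + (41, 6). λ = (6 - 46)/(41 - 28) ≡ 7/13 mod 47. 13⁻¹ ≡ 29 (mod 47), so λ ≡ 15.
  x = λ² - 28 - 41 = 225 - 69 ≡ 15; y = λ·(28 - 15) - 46 ≡ 8. → (15, 8)
4G: (15, 8) + (41, 6). λ = (6 - 8)/(41 - 15) ≡ 45/26 mod 47. 26⁻¹ ≡ 38 (mod 47), so λ ≡ 18.
  x = λ² - 15 - 41 = 324 - 56 ≡ 33; y = λ·(15 - 33) - 8 ≡ 44. → (33, 44)
4G = (33, 44).
Next 3H:
Repeated addition: build up to 3H.
2H: tangent at (35, 23): λ = (3·35² + 34)/(2·23) ≡ 43/46. 46⁻¹ ≡ 46 (mod 47), so λ ≡ 43·46 ≡ 4.
  x = λ² - 35 - 35 = 16 - 70 ≡ 40; y = λ·(35 - 40) - 23 ≡ 4. → (40, 4)
3H: (40, 4) + (35, 23). λ = (23 - 4)/(35 - 40) ≡ 19/42 mod 47. 42⁻¹ ≡ 28 (mod 47), so λ ≡ 15.
  x = λ² - 40 - 35 = 225 - 75 ≡ 9; y = λ·(40 - 9) - 4 ≡ 38. → (9, 38)
3H = (9, 38).
Finally 4G + 3H:
(33, 44) + (9, 38). λ = (38 - 44)/(9 - 33) ≡ 41/23 mod 47. 23⁻¹ ≡ 45 (mod 47) since 23·45 = 1035 ≡ 1, so λ ≡ 12.
  x = λ² - 33 - 9 = 144 - 42 ≡ 8; y = λ·(33 - 8) - 44 ≡ 21. → (8, 21)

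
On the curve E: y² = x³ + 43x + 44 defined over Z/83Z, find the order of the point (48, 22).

5

2P: tangent at (48, 22): λ = (3·48² + 43)/(2·22) ≡ 66/44. 44⁻¹ ≡ 17 (mod 83) since 44·17 = 748 ≡ 1, so λ ≡ 66·17 ≡ 43.
  x = λ² - 48 - 48 = 1849 - 96 ≡ 10; y = λ·(48 - 10) - 22 ≡ 35. → (10, 35)
3P: (10, 35) + (48, 22). λ = (22 - 35)/(48 - 10) ≡ 70/38 mod 83. 38⁻¹ ≡ 59 (mod 83), so λ ≡ 63.
  x = λ² - 10 - 48 = 3969 - 58 ≡ 10; y = λ·(10 - 10) - 35 ≡ 48. → (10, 48)
4P: (10, 48) + (48, 22). λ = (22 - 48)/(48 - 10) ≡ 57/38 mod 83. 38⁻¹ ≡ 59 (mod 83), so λ ≡ 43.
  x = λ² - 10 - 48 = 1849 - 58 ≡ 48; y = λ·(10 - 48) - 48 ≡ 61. → (48, 61)
5P: (48, 61) + (48, 22): same x and y₁ ≡ -y₂, so the sum is O.
5P = O, so the order is 5.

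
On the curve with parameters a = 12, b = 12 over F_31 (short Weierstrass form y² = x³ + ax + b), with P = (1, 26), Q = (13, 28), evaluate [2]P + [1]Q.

(24, 22)

First 2P:
Repeated addition: build up to 2P.
2P: tangent at (1, 26): λ = (3·1² + 12)/(2·26) ≡ 15/21. 21⁻¹ ≡ 3 (mod 31), so λ ≡ 15·3 ≡ 14.
  x = λ² - 1 - 1 = 196 - 2 ≡ 8; y = λ·(1 - 8) - 26 ≡ 0. → (8, 0)
2P = (8, 0).
Finally 2P + Q:
(8, 0) + (13, 28). λ = (28 - 0)/(13 - 8) ≡ 28/5 mod 31. 5⁻¹ ≡ 25 (mod 31), so λ ≡ 18.
  x = λ² - 8 - 13 = 324 - 21 ≡ 24; y = λ·(8 - 24) - 0 ≡ 22. → (24, 22)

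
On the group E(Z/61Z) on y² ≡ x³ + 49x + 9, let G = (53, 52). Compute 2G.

(55, 29)

tangent at (53, 52): λ = (3·53² + 49)/(2·52) ≡ 58/43. 43⁻¹ ≡ 44 (mod 61) since 43·44 = 1892 ≡ 1, so λ ≡ 58·44 ≡ 51.
  x = λ² - 53 - 53 = 2601 - 106 ≡ 55; y = λ·(53 - 55) - 52 ≡ 29. → (55, 29)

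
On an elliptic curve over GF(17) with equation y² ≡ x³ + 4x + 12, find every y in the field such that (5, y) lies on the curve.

2, 15

x³ + 4x + 12 = 157 ≡ 4 (mod 17).
Square roots of 4 mod 17: 2 and 15 (since 2² = 4 ≡ 4).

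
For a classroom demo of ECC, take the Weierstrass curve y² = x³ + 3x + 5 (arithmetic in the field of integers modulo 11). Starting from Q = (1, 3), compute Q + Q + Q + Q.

(0, 4)

Double-and-add on 4 = (100)₂. Start with Q = (1, 3) for the leading 1-bit.
double: tangent at (1, 3): λ = (3·1² + 3)/(2·3) ≡ 6/6. 6⁻¹ ≡ 2 (mod 11), so λ ≡ 6·2 ≡ 1.
  x = λ² - 1 - 1 = 1 - 2 ≡ 10; y = λ·(1 - 10) - 3 ≡ 10. → (10, 10)
double: tangent at (10, 10): λ = (3·10² + 3)/(2·10) ≡ 6/9. 9⁻¹ ≡ 5 (mod 11), so λ ≡ 6·5 ≡ 8.
  x = λ² - 10 - 10 = 64 - 20 ≡ 0; y = λ·(10 - 0) - 10 ≡ 4. → (0, 4)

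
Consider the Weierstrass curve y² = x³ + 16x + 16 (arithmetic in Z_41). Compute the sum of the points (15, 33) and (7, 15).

(15, 33) + (7, 15). λ = (15 - 33)/(7 - 15) ≡ 23/33 mod 41. 33⁻¹ ≡ 5 (mod 41) since 33·5 = 165 ≡ 1, so λ ≡ 33.
  x = λ² - 15 - 7 = 1089 - 22 ≡ 1; y = λ·(15 - 1) - 33 ≡ 19. → (1, 19)

(1, 19)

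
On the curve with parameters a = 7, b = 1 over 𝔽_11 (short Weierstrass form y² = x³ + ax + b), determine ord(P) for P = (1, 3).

2P: tangent at (1, 3): λ = (3·1² + 7)/(2·3) ≡ 10/6. 6⁻¹ ≡ 2 (mod 11), so λ ≡ 10·2 ≡ 9.
  x = λ² - 1 - 1 = 81 - 2 ≡ 2; y = λ·(1 - 2) - 3 ≡ 10. → (2, 10)
3P: (2, 10) + (1, 3). λ = (3 - 10)/(1 - 2) ≡ 4/10 mod 11. 10⁻¹ ≡ 10 (mod 11), so λ ≡ 7.
  x = λ² - 2 - 1 = 49 - 3 ≡ 2; y = λ·(2 - 2) - 10 ≡ 1. → (2, 1)
4P: (2, 1) + (1, 3). λ = (3 - 1)/(1 - 2) ≡ 2/10 mod 11. 10⁻¹ ≡ 10 (mod 11) since 10·10 = 100 ≡ 1, so λ ≡ 9.
  x = λ² - 2 - 1 = 81 - 3 ≡ 1; y = λ·(2 - 1) - 1 ≡ 8. → (1, 8)
5P: (1, 8) + (1, 3): same x and y₁ ≡ -y₂, so the sum is the point at infinity.
5P = the point at infinity, so the order is 5.

5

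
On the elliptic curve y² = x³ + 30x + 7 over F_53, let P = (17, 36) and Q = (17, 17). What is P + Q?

The two points share x = 17 and their y-coordinates satisfy 36 + 17 ≡ 0 (mod 53), so they are inverses. Their sum is ∞.

O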